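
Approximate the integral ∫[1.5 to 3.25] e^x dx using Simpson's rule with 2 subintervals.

f(x) = e^x
a = 1.5, b = 3.25, n = 2
h = (b - a)/n = 0.875000

Simpson's rule: (h/3)[f(x₀) + 4f(x₁) + 2f(x₂) + ... + f(xₙ)]

x_0 = 1.5000, f(x_0) = 4.481689, coefficient = 1
x_1 = 2.3750, f(x_1) = 10.751013, coefficient = 4
x_2 = 3.2500, f(x_2) = 25.790340, coefficient = 1

I ≈ (0.875000/3) × 73.276082 = 21.372191
Exact value: 21.308651
Error: 0.063540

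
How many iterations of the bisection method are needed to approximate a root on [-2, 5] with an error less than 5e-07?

We need (b-a)/2^n ≤ 5e-07
(5 - (-2))/2^n ≤ 5e-07
7/2^n ≤ 5e-07
2^n ≥ 14000000
n ≥ log₂(14000000) = 23.74
n ≥ 24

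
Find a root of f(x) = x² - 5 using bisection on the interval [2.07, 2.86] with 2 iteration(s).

f(x) = x² - 5
Initial interval: [2.07, 2.86]

Iteration 1:
  c_1 = (2.070000 + 2.860000)/2 = 2.465000
  f(c_1) = f(2.465000) = 1.076225
  f(a) × f(c) < 0, new interval: [2.070000, 2.465000]
Iteration 2:
  c_2 = (2.070000 + 2.465000)/2 = 2.267500
  f(c_2) = f(2.267500) = 0.141556
  f(a) × f(c) < 0, new interval: [2.070000, 2.267500]

After 2 iteration(s), the approximation is c_2 = 2.267500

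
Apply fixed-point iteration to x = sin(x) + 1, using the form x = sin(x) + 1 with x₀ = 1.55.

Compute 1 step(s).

Equation: x = sin(x) + 1
Fixed-point form: x = sin(x) + 1
x₀ = 1.55

x_1 = g(1.550000) = 1.999784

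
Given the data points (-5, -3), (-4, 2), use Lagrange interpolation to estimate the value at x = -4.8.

Lagrange interpolation formula:
P(x) = Σ yᵢ × Lᵢ(x)
where Lᵢ(x) = Π_{j≠i} (x - xⱼ)/(xᵢ - xⱼ)

L_0(-4.8) = (-4.8 - (-4))/(-5 - (-4)) = 0.800000
L_1(-4.8) = (-4.8 - (-5))/(-4 - (-5)) = 0.200000

P(-4.8) = (-3)×L_0(-4.8) + 2×L_1(-4.8)
P(-4.8) = -2.000000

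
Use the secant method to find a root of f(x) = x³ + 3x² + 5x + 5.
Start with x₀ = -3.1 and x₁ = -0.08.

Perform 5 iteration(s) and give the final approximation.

f(x) = x³ + 3x² + 5x + 5
x₀ = -3.1, x₁ = -0.08

Secant formula: x_{n+1} = x_n - f(x_n)(x_n - x_{n-1})/(f(x_n) - f(x_{n-1}))

Iteration 1:
  f(-3.100000) = -11.461000
  f(-0.080000) = 4.618688
  x_2 = -0.080000 - 4.618688×(-0.080000 - (-3.100000))/(4.618688 - (-11.461000))
       = -0.947457
Iteration 2:
  f(-0.080000) = 4.618688
  f(-0.947457) = 2.105231
  x_3 = -0.947457 - 2.105231×(-0.947457 - (-0.080000))/(2.105231 - 4.618688)
       = -1.674025
Iteration 3:
  f(-0.947457) = 2.105231
  f(-1.674025) = 0.345734
  x_4 = -1.674025 - 0.345734×(-1.674025 - (-0.947457))/(0.345734 - 2.105231)
       = -1.816793
Iteration 4:
  f(-1.674025) = 0.345734
  f(-1.816793) = -0.178509
  x_5 = -1.816793 - (-0.178509)×(-1.816793 - (-1.674025))/(-0.178509 - 0.345734)
       = -1.768179
Iteration 5:
  f(-1.816793) = -0.178509
  f(-1.768179) = 0.010340
  x_6 = -1.768179 - 0.010340×(-1.768179 - (-1.816793))/(0.010340 - (-0.178509))
       = -1.770841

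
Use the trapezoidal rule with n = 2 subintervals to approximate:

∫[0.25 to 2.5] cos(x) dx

f(x) = cos(x)
a = 0.25, b = 2.5, n = 2
h = (b - a)/n = 1.125000

Trapezoidal rule: (h/2)[f(x₀) + 2f(x₁) + 2f(x₂) + ... + f(xₙ)]

x_0 = 0.2500, f(x_0) = 0.968912, coefficient = 1
x_1 = 1.3750, f(x_1) = 0.194548, coefficient = 2
x_2 = 2.5000, f(x_2) = -0.801144, coefficient = 1

I ≈ (1.125000/2) × 0.556864 = 0.313236
Exact value: 0.351068
Error: 0.037832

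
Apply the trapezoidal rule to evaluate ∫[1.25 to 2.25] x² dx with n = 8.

f(x) = x²
a = 1.25, b = 2.25, n = 8
h = (b - a)/n = 0.125000

Trapezoidal rule: (h/2)[f(x₀) + 2f(x₁) + 2f(x₂) + ... + f(xₙ)]

x_0 = 1.2500, f(x_0) = 1.562500, coefficient = 1
x_1 = 1.3750, f(x_1) = 1.890625, coefficient = 2
x_2 = 1.5000, f(x_2) = 2.250000, coefficient = 2
x_3 = 1.6250, f(x_3) = 2.640625, coefficient = 2
x_4 = 1.7500, f(x_4) = 3.062500, coefficient = 2
x_5 = 1.8750, f(x_5) = 3.515625, coefficient = 2
x_6 = 2.0000, f(x_6) = 4.000000, coefficient = 2
x_7 = 2.1250, f(x_7) = 4.515625, coefficient = 2
x_8 = 2.2500, f(x_8) = 5.062500, coefficient = 1

I ≈ (0.125000/2) × 50.375000 = 3.148438
Exact value: 3.145833
Error: 0.002604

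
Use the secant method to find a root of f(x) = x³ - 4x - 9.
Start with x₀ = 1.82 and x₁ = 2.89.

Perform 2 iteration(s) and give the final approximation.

f(x) = x³ - 4x - 9
x₀ = 1.82, x₁ = 2.89

Secant formula: x_{n+1} = x_n - f(x_n)(x_n - x_{n-1})/(f(x_n) - f(x_{n-1}))

Iteration 1:
  f(1.820000) = -10.251432
  f(2.890000) = 3.577569
  x_2 = 2.890000 - 3.577569×(2.890000 - 1.820000)/(3.577569 - (-10.251432))
       = 2.613191
Iteration 2:
  f(2.890000) = 3.577569
  f(2.613191) = -1.607899
  x_3 = 2.613191 - (-1.607899)×(2.613191 - 2.890000)/(-1.607899 - 3.577569)
       = 2.699023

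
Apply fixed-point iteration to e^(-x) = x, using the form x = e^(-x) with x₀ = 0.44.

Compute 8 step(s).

Equation: e^(-x) = x
Fixed-point form: x = e^(-x)
x₀ = 0.44

x_1 = g(0.440000) = 0.644036
x_2 = g(0.644036) = 0.525168
x_3 = g(0.525168) = 0.591456
x_4 = g(0.591456) = 0.553521
x_5 = g(0.553521) = 0.574922
x_6 = g(0.574922) = 0.562749
x_7 = g(0.562749) = 0.569641
x_8 = g(0.569641) = 0.565728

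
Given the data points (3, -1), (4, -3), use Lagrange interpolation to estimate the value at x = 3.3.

Lagrange interpolation formula:
P(x) = Σ yᵢ × Lᵢ(x)
where Lᵢ(x) = Π_{j≠i} (x - xⱼ)/(xᵢ - xⱼ)

L_0(3.3) = (3.3 - 4)/(3 - 4) = 0.700000
L_1(3.3) = (3.3 - 3)/(4 - 3) = 0.300000

P(3.3) = (-1)×L_0(3.3) + (-3)×L_1(3.3)
P(3.3) = -1.600000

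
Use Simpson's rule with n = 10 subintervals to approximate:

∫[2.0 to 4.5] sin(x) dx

f(x) = sin(x)
a = 2.0, b = 4.5, n = 10
h = (b - a)/n = 0.250000

Simpson's rule: (h/3)[f(x₀) + 4f(x₁) + 2f(x₂) + ... + f(xₙ)]

x_0 = 2.0000, f(x_0) = 0.909297, coefficient = 1
x_1 = 2.2500, f(x_1) = 0.778073, coefficient = 4
x_2 = 2.5000, f(x_2) = 0.598472, coefficient = 2
x_3 = 2.7500, f(x_3) = 0.381661, coefficient = 4
x_4 = 3.0000, f(x_4) = 0.141120, coefficient = 2
x_5 = 3.2500, f(x_5) = -0.108195, coefficient = 4
x_6 = 3.5000, f(x_6) = -0.350783, coefficient = 2
x_7 = 3.7500, f(x_7) = -0.571561, coefficient = 4
x_8 = 4.0000, f(x_8) = -0.756802, coefficient = 2
x_9 = 4.2500, f(x_9) = -0.894989, coefficient = 4
x_10 = 4.5000, f(x_10) = -0.977530, coefficient = 1

I ≈ (0.250000/3) × -2.464266 = -0.205356
Exact value: -0.205351
Error: 0.000004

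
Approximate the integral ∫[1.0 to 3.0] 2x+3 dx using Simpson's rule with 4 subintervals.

f(x) = 2x+3
a = 1.0, b = 3.0, n = 4
h = (b - a)/n = 0.500000

Simpson's rule: (h/3)[f(x₀) + 4f(x₁) + 2f(x₂) + ... + f(xₙ)]

x_0 = 1.0000, f(x_0) = 5.000000, coefficient = 1
x_1 = 1.5000, f(x_1) = 6.000000, coefficient = 4
x_2 = 2.0000, f(x_2) = 7.000000, coefficient = 2
x_3 = 2.5000, f(x_3) = 8.000000, coefficient = 4
x_4 = 3.0000, f(x_4) = 9.000000, coefficient = 1

I ≈ (0.500000/3) × 84.000000 = 14.000000
Exact value: 14.000000
Error: 0.000000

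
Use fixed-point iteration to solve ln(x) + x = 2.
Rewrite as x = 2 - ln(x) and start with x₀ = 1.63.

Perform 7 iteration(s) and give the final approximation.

Equation: ln(x) + x = 2
Fixed-point form: x = 2 - ln(x)
x₀ = 1.63

x_1 = g(1.630000) = 1.511420
x_2 = g(1.511420) = 1.586950
x_3 = g(1.586950) = 1.538186
x_4 = g(1.538186) = 1.569396
x_5 = g(1.569396) = 1.549309
x_6 = g(1.549309) = 1.562191
x_7 = g(1.562191) = 1.553911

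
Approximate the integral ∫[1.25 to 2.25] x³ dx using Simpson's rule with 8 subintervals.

f(x) = x³
a = 1.25, b = 2.25, n = 8
h = (b - a)/n = 0.125000

Simpson's rule: (h/3)[f(x₀) + 4f(x₁) + 2f(x₂) + ... + f(xₙ)]

x_0 = 1.2500, f(x_0) = 1.953125, coefficient = 1
x_1 = 1.3750, f(x_1) = 2.599609, coefficient = 4
x_2 = 1.5000, f(x_2) = 3.375000, coefficient = 2
x_3 = 1.6250, f(x_3) = 4.291016, coefficient = 4
x_4 = 1.7500, f(x_4) = 5.359375, coefficient = 2
x_5 = 1.8750, f(x_5) = 6.591797, coefficient = 4
x_6 = 2.0000, f(x_6) = 8.000000, coefficient = 2
x_7 = 2.1250, f(x_7) = 9.595703, coefficient = 4
x_8 = 2.2500, f(x_8) = 11.390625, coefficient = 1

I ≈ (0.125000/3) × 139.125000 = 5.796875
Exact value: 5.796875
Error: 0.000000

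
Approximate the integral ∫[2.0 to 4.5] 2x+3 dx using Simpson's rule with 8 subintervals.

f(x) = 2x+3
a = 2.0, b = 4.5, n = 8
h = (b - a)/n = 0.312500

Simpson's rule: (h/3)[f(x₀) + 4f(x₁) + 2f(x₂) + ... + f(xₙ)]

x_0 = 2.0000, f(x_0) = 7.000000, coefficient = 1
x_1 = 2.3125, f(x_1) = 7.625000, coefficient = 4
x_2 = 2.6250, f(x_2) = 8.250000, coefficient = 2
x_3 = 2.9375, f(x_3) = 8.875000, coefficient = 4
x_4 = 3.2500, f(x_4) = 9.500000, coefficient = 2
x_5 = 3.5625, f(x_5) = 10.125000, coefficient = 4
x_6 = 3.8750, f(x_6) = 10.750000, coefficient = 2
x_7 = 4.1875, f(x_7) = 11.375000, coefficient = 4
x_8 = 4.5000, f(x_8) = 12.000000, coefficient = 1

I ≈ (0.312500/3) × 228.000000 = 23.750000
Exact value: 23.750000
Error: 0.000000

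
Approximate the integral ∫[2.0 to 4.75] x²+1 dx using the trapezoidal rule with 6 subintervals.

f(x) = x²+1
a = 2.0, b = 4.75, n = 6
h = (b - a)/n = 0.458333

Trapezoidal rule: (h/2)[f(x₀) + 2f(x₁) + 2f(x₂) + ... + f(xₙ)]

x_0 = 2.0000, f(x_0) = 5.000000, coefficient = 1
x_1 = 2.4583, f(x_1) = 7.043403, coefficient = 2
x_2 = 2.9167, f(x_2) = 9.506944, coefficient = 2
x_3 = 3.3750, f(x_3) = 12.390625, coefficient = 2
x_4 = 3.8333, f(x_4) = 15.694444, coefficient = 2
x_5 = 4.2917, f(x_5) = 19.418403, coefficient = 2
x_6 = 4.7500, f(x_6) = 23.562500, coefficient = 1

I ≈ (0.458333/2) × 156.670139 = 35.903573
Exact value: 35.807292
Error: 0.096282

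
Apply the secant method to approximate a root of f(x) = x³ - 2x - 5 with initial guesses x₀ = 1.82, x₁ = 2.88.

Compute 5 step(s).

f(x) = x³ - 2x - 5
x₀ = 1.82, x₁ = 2.88

Secant formula: x_{n+1} = x_n - f(x_n)(x_n - x_{n-1})/(f(x_n) - f(x_{n-1}))

Iteration 1:
  f(1.820000) = -2.611432
  f(2.880000) = 13.127872
  x_2 = 2.880000 - 13.127872×(2.880000 - 1.820000)/(13.127872 - (-2.611432))
       = 1.995873
Iteration 2:
  f(2.880000) = 13.127872
  f(1.995873) = -1.041168
  x_3 = 1.995873 - (-1.041168)×(1.995873 - 2.880000)/(-1.041168 - 13.127872)
       = 2.060840
Iteration 3:
  f(1.995873) = -1.041168
  f(2.060840) = -0.369162
  x_4 = 2.060840 - (-0.369162)×(2.060840 - 1.995873)/(-0.369162 - (-1.041168))
       = 2.096530
Iteration 4:
  f(2.060840) = -0.369162
  f(2.096530) = 0.022105
  x_5 = 2.096530 - 0.022105×(2.096530 - 2.060840)/(0.022105 - (-0.369162))
       = 2.094513
Iteration 5:
  f(2.096530) = 0.022105
  f(2.094513) = -0.000424
  x_6 = 2.094513 - (-0.000424)×(2.094513 - 2.096530)/(-0.000424 - 0.022105)
       = 2.094551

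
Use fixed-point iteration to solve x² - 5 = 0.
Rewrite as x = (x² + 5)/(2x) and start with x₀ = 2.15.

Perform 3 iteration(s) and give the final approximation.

Equation: x² - 5 = 0
Fixed-point form: x = (x² + 5)/(2x)
x₀ = 2.15

x_1 = g(2.150000) = 2.237791
x_2 = g(2.237791) = 2.236069
x_3 = g(2.236069) = 2.236068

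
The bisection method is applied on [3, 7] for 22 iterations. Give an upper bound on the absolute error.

Bisection error bound: |error| ≤ (b-a)/2^n
|error| ≤ (7 - 3)/2^22 = 4/2^22
|error| ≤ 0.0000009537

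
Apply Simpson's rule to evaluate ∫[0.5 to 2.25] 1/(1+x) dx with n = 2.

f(x) = 1/(1+x)
a = 0.5, b = 2.25, n = 2
h = (b - a)/n = 0.875000

Simpson's rule: (h/3)[f(x₀) + 4f(x₁) + 2f(x₂) + ... + f(xₙ)]

x_0 = 0.5000, f(x_0) = 0.666667, coefficient = 1
x_1 = 1.3750, f(x_1) = 0.421053, coefficient = 4
x_2 = 2.2500, f(x_2) = 0.307692, coefficient = 1

I ≈ (0.875000/3) × 2.658570 = 0.775416
Exact value: 0.773190
Error: 0.002226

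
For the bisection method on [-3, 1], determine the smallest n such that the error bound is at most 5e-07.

We need (b-a)/2^n ≤ 5e-07
(1 - (-3))/2^n ≤ 5e-07
4/2^n ≤ 5e-07
2^n ≥ 8000000
n ≥ log₂(8000000) = 22.93
n ≥ 23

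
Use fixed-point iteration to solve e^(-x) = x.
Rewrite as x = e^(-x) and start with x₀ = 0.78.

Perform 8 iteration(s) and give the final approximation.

Equation: e^(-x) = x
Fixed-point form: x = e^(-x)
x₀ = 0.78

x_1 = g(0.780000) = 0.458406
x_2 = g(0.458406) = 0.632291
x_3 = g(0.632291) = 0.531373
x_4 = g(0.531373) = 0.587797
x_5 = g(0.587797) = 0.555550
x_6 = g(0.555550) = 0.573757
x_7 = g(0.573757) = 0.563405
x_8 = g(0.563405) = 0.569267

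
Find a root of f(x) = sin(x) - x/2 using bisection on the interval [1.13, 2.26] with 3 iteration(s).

f(x) = sin(x) - x/2
Initial interval: [1.13, 2.26]

Iteration 1:
  c_1 = (1.130000 + 2.260000)/2 = 1.695000
  f(c_1) = f(1.695000) = 0.144797
  f(a) × f(c) ≥ 0, new interval: [1.695000, 2.260000]
Iteration 2:
  c_2 = (1.695000 + 2.260000)/2 = 1.977500
  f(c_2) = f(1.977500) = -0.070320
  f(a) × f(c) < 0, new interval: [1.695000, 1.977500]
Iteration 3:
  c_3 = (1.695000 + 1.977500)/2 = 1.836250
  f(c_3) = f(1.836250) = 0.046849
  f(a) × f(c) ≥ 0, new interval: [1.836250, 1.977500]

After 3 iteration(s), the approximation is c_3 = 1.836250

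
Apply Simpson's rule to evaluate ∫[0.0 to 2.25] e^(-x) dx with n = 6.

f(x) = e^(-x)
a = 0.0, b = 2.25, n = 6
h = (b - a)/n = 0.375000

Simpson's rule: (h/3)[f(x₀) + 4f(x₁) + 2f(x₂) + ... + f(xₙ)]

x_0 = 0.0000, f(x_0) = 1.000000, coefficient = 1
x_1 = 0.3750, f(x_1) = 0.687289, coefficient = 4
x_2 = 0.7500, f(x_2) = 0.472367, coefficient = 2
x_3 = 1.1250, f(x_3) = 0.324652, coefficient = 4
x_4 = 1.5000, f(x_4) = 0.223130, coefficient = 2
x_5 = 1.8750, f(x_5) = 0.153355, coefficient = 4
x_6 = 2.2500, f(x_6) = 0.105399, coefficient = 1

I ≈ (0.375000/3) × 7.157580 = 0.894697
Exact value: 0.894601
Error: 0.000097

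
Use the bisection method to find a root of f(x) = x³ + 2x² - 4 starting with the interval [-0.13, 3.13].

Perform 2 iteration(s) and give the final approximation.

f(x) = x³ + 2x² - 4
Initial interval: [-0.13, 3.13]

Iteration 1:
  c_1 = (-0.130000 + 3.130000)/2 = 1.500000
  f(c_1) = f(1.500000) = 3.875000
  f(a) × f(c) < 0, new interval: [-0.130000, 1.500000]
Iteration 2:
  c_2 = (-0.130000 + 1.500000)/2 = 0.685000
  f(c_2) = f(0.685000) = -2.740131
  f(a) × f(c) ≥ 0, new interval: [0.685000, 1.500000]

After 2 iteration(s), the approximation is c_2 = 0.685000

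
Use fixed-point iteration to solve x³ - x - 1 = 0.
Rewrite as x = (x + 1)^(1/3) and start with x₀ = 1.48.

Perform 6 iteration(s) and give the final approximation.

Equation: x³ - x - 1 = 0
Fixed-point form: x = (x + 1)^(1/3)
x₀ = 1.48

x_1 = g(1.480000) = 1.353580
x_2 = g(1.353580) = 1.330178
x_3 = g(1.330178) = 1.325754
x_4 = g(1.325754) = 1.324915
x_5 = g(1.324915) = 1.324755
x_6 = g(1.324755) = 1.324725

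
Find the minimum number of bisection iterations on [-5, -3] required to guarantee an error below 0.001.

We need (b-a)/2^n ≤ 0.001
(-3 - (-5))/2^n ≤ 0.001
2/2^n ≤ 0.001
2^n ≥ 2000
n ≥ log₂(2000) = 10.97
n ≥ 11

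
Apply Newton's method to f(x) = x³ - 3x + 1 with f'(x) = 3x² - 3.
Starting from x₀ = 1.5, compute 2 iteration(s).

f(x) = x³ - 3x + 1
f'(x) = 3x² - 3
x₀ = 1.5

Newton-Raphson formula: x_{n+1} = x_n - f(x_n)/f'(x_n)

Iteration 1:
  f(1.500000) = -0.125000
  f'(1.500000) = 3.750000
  x_1 = 1.500000 - (-0.125000)/3.750000 = 1.533333
Iteration 2:
  f(1.533333) = 0.005037
  f'(1.533333) = 4.053333
  x_2 = 1.533333 - 0.005037/4.053333 = 1.532091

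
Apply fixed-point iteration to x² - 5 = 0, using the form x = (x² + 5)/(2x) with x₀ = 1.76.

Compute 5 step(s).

Equation: x² - 5 = 0
Fixed-point form: x = (x² + 5)/(2x)
x₀ = 1.76

x_1 = g(1.760000) = 2.300455
x_2 = g(2.300455) = 2.236969
x_3 = g(2.236969) = 2.236068
x_4 = g(2.236068) = 2.236068
x_5 = g(2.236068) = 2.236068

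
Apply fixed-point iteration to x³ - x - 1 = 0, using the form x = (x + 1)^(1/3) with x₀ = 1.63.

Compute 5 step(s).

Equation: x³ - x - 1 = 0
Fixed-point form: x = (x + 1)^(1/3)
x₀ = 1.63

x_1 = g(1.630000) = 1.380337
x_2 = g(1.380337) = 1.335200
x_3 = g(1.335200) = 1.326706
x_4 = g(1.326706) = 1.325095
x_5 = g(1.325095) = 1.324790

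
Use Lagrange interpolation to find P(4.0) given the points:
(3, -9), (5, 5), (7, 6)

Lagrange interpolation formula:
P(x) = Σ yᵢ × Lᵢ(x)
where Lᵢ(x) = Π_{j≠i} (x - xⱼ)/(xᵢ - xⱼ)

L_0(4.0) = (4.0 - 5)/(3 - 5) × (4.0 - 7)/(3 - 7) = 0.375000
L_1(4.0) = (4.0 - 3)/(5 - 3) × (4.0 - 7)/(5 - 7) = 0.750000
L_2(4.0) = (4.0 - 3)/(7 - 3) × (4.0 - 5)/(7 - 5) = -0.125000

P(4.0) = (-9)×L_0(4.0) + 5×L_1(4.0) + 6×L_2(4.0)
P(4.0) = -0.375000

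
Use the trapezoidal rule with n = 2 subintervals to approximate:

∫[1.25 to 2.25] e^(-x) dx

f(x) = e^(-x)
a = 1.25, b = 2.25, n = 2
h = (b - a)/n = 0.500000

Trapezoidal rule: (h/2)[f(x₀) + 2f(x₁) + 2f(x₂) + ... + f(xₙ)]

x_0 = 1.2500, f(x_0) = 0.286505, coefficient = 1
x_1 = 1.7500, f(x_1) = 0.173774, coefficient = 2
x_2 = 2.2500, f(x_2) = 0.105399, coefficient = 1

I ≈ (0.500000/2) × 0.739452 = 0.184863
Exact value: 0.181106
Error: 0.003757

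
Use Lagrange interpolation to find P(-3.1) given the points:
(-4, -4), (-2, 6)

Lagrange interpolation formula:
P(x) = Σ yᵢ × Lᵢ(x)
where Lᵢ(x) = Π_{j≠i} (x - xⱼ)/(xᵢ - xⱼ)

L_0(-3.1) = (-3.1 - (-2))/(-4 - (-2)) = 0.550000
L_1(-3.1) = (-3.1 - (-4))/(-2 - (-4)) = 0.450000

P(-3.1) = (-4)×L_0(-3.1) + 6×L_1(-3.1)
P(-3.1) = 0.500000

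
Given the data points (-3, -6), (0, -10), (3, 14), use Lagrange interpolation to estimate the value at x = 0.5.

Lagrange interpolation formula:
P(x) = Σ yᵢ × Lᵢ(x)
where Lᵢ(x) = Π_{j≠i} (x - xⱼ)/(xᵢ - xⱼ)

L_0(0.5) = (0.5 - 0)/(-3 - 0) × (0.5 - 3)/(-3 - 3) = -0.069444
L_1(0.5) = (0.5 - (-3))/(0 - (-3)) × (0.5 - 3)/(0 - 3) = 0.972222
L_2(0.5) = (0.5 - (-3))/(3 - (-3)) × (0.5 - 0)/(3 - 0) = 0.097222

P(0.5) = (-6)×L_0(0.5) + (-10)×L_1(0.5) + 14×L_2(0.5)
P(0.5) = -7.944444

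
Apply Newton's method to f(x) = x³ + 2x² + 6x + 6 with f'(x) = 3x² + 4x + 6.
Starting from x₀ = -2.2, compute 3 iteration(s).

f(x) = x³ + 2x² + 6x + 6
f'(x) = 3x² + 4x + 6
x₀ = -2.2

Newton-Raphson formula: x_{n+1} = x_n - f(x_n)/f'(x_n)

Iteration 1:
  f(-2.200000) = -8.168000
  f'(-2.200000) = 11.720000
  x_1 = -2.200000 - (-8.168000)/11.720000 = -1.503072
Iteration 2:
  f(-1.503072) = -1.895757
  f'(-1.503072) = 6.765387
  x_2 = -1.503072 - (-1.895757)/6.765387 = -1.222857
Iteration 3:
  f(-1.222857) = -0.175021
  f'(-1.222857) = 5.594711
  x_3 = -1.222857 - (-0.175021)/5.594711 = -1.191574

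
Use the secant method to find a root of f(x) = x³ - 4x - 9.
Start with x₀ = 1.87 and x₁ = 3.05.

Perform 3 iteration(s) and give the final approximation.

f(x) = x³ - 4x - 9
x₀ = 1.87, x₁ = 3.05

Secant formula: x_{n+1} = x_n - f(x_n)(x_n - x_{n-1})/(f(x_n) - f(x_{n-1}))

Iteration 1:
  f(1.870000) = -9.940797
  f(3.050000) = 7.172625
  x_2 = 3.050000 - 7.172625×(3.050000 - 1.870000)/(7.172625 - (-9.940797))
       = 2.555435
Iteration 2:
  f(3.050000) = 7.172625
  f(2.555435) = -2.534114
  x_3 = 2.555435 - (-2.534114)×(2.555435 - 3.050000)/(-2.534114 - 7.172625)
       = 2.684550
Iteration 3:
  f(2.555435) = -2.534114
  f(2.684550) = -0.391163
  x_4 = 2.684550 - (-0.391163)×(2.684550 - 2.555435)/(-0.391163 - (-2.534114))
       = 2.708118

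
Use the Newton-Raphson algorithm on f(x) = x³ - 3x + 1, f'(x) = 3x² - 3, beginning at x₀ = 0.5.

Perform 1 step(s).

f(x) = x³ - 3x + 1
f'(x) = 3x² - 3
x₀ = 0.5

Newton-Raphson formula: x_{n+1} = x_n - f(x_n)/f'(x_n)

Iteration 1:
  f(0.500000) = -0.375000
  f'(0.500000) = -2.250000
  x_1 = 0.500000 - (-0.375000)/(-2.250000) = 0.333333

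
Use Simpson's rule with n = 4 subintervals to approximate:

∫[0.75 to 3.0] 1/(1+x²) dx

f(x) = 1/(1+x²)
a = 0.75, b = 3.0, n = 4
h = (b - a)/n = 0.562500

Simpson's rule: (h/3)[f(x₀) + 4f(x₁) + 2f(x₂) + ... + f(xₙ)]

x_0 = 0.7500, f(x_0) = 0.640000, coefficient = 1
x_1 = 1.3125, f(x_1) = 0.367288, coefficient = 4
x_2 = 1.8750, f(x_2) = 0.221453, coefficient = 2
x_3 = 2.4375, f(x_3) = 0.144063, coefficient = 4
x_4 = 3.0000, f(x_4) = 0.100000, coefficient = 1

I ≈ (0.562500/3) × 3.228312 = 0.605309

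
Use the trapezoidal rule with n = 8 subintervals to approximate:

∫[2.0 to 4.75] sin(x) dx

f(x) = sin(x)
a = 2.0, b = 4.75, n = 8
h = (b - a)/n = 0.343750

Trapezoidal rule: (h/2)[f(x₀) + 2f(x₁) + 2f(x₂) + ... + f(xₙ)]

x_0 = 2.0000, f(x_0) = 0.909297, coefficient = 1
x_1 = 2.3438, f(x_1) = 0.715851, coefficient = 2
x_2 = 2.6875, f(x_2) = 0.438647, coefficient = 2
x_3 = 3.0312, f(x_3) = 0.110119, coefficient = 2
x_4 = 3.3750, f(x_4) = -0.231294, coefficient = 2
x_5 = 3.7188, f(x_5) = -0.545644, coefficient = 2
x_6 = 4.0625, f(x_6) = -0.796151, coefficient = 2
x_7 = 4.4062, f(x_7) = -0.953504, coefficient = 2
x_8 = 4.7500, f(x_8) = -0.999293, coefficient = 1

I ≈ (0.343750/2) × -2.613947 = -0.449272
Exact value: -0.453749
Error: 0.004477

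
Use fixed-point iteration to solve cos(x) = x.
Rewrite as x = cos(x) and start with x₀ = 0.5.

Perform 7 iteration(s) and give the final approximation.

Equation: cos(x) = x
Fixed-point form: x = cos(x)
x₀ = 0.5

x_1 = g(0.500000) = 0.877583
x_2 = g(0.877583) = 0.639012
x_3 = g(0.639012) = 0.802685
x_4 = g(0.802685) = 0.694778
x_5 = g(0.694778) = 0.768196
x_6 = g(0.768196) = 0.719165
x_7 = g(0.719165) = 0.752356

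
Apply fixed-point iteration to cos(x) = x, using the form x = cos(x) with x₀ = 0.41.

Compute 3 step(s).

Equation: cos(x) = x
Fixed-point form: x = cos(x)
x₀ = 0.41

x_1 = g(0.410000) = 0.917121
x_2 = g(0.917121) = 0.608108
x_3 = g(0.608108) = 0.820730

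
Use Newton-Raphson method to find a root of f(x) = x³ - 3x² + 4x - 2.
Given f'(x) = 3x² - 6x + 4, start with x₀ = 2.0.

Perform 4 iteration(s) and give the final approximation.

f(x) = x³ - 3x² + 4x - 2
f'(x) = 3x² - 6x + 4
x₀ = 2.0

Newton-Raphson formula: x_{n+1} = x_n - f(x_n)/f'(x_n)

Iteration 1:
  f(2.000000) = 2.000000
  f'(2.000000) = 4.000000
  x_1 = 2.000000 - 2.000000/4.000000 = 1.500000
Iteration 2:
  f(1.500000) = 0.625000
  f'(1.500000) = 1.750000
  x_2 = 1.500000 - 0.625000/1.750000 = 1.142857
Iteration 3:
  f(1.142857) = 0.145773
  f'(1.142857) = 1.061224
  x_3 = 1.142857 - 0.145773/1.061224 = 1.005495
Iteration 4:
  f(1.005495) = 0.005495
  f'(1.005495) = 1.000091
  x_4 = 1.005495 - 0.005495/1.000091 = 1.000000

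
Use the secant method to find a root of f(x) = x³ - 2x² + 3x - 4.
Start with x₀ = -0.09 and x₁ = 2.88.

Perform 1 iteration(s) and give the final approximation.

f(x) = x³ - 2x² + 3x - 4
x₀ = -0.09, x₁ = 2.88

Secant formula: x_{n+1} = x_n - f(x_n)(x_n - x_{n-1})/(f(x_n) - f(x_{n-1}))

Iteration 1:
  f(-0.090000) = -4.286929
  f(2.880000) = 11.939072
  x_2 = 2.880000 - 11.939072×(2.880000 - (-0.090000))/(11.939072 - (-4.286929))
       = 0.694678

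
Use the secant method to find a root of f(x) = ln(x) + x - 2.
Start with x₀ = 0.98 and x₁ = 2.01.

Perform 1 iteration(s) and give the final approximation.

f(x) = ln(x) + x - 2
x₀ = 0.98, x₁ = 2.01

Secant formula: x_{n+1} = x_n - f(x_n)(x_n - x_{n-1})/(f(x_n) - f(x_{n-1}))

Iteration 1:
  f(0.980000) = -1.040203
  f(2.010000) = 0.708135
  x_2 = 2.010000 - 0.708135×(2.010000 - 0.980000)/(0.708135 - (-1.040203))
       = 1.592816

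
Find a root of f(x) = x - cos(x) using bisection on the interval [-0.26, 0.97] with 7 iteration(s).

f(x) = x - cos(x)
Initial interval: [-0.26, 0.97]

Iteration 1:
  c_1 = (-0.260000 + 0.970000)/2 = 0.355000
  f(c_1) = f(0.355000) = -0.582646
  f(a) × f(c) ≥ 0, new interval: [0.355000, 0.970000]
Iteration 2:
  c_2 = (0.355000 + 0.970000)/2 = 0.662500
  f(c_2) = f(0.662500) = -0.125957
  f(a) × f(c) ≥ 0, new interval: [0.662500, 0.970000]
Iteration 3:
  c_3 = (0.662500 + 0.970000)/2 = 0.816250
  f(c_3) = f(0.816250) = 0.131292
  f(a) × f(c) < 0, new interval: [0.662500, 0.816250]
Iteration 4:
  c_4 = (0.662500 + 0.816250)/2 = 0.739375
  f(c_4) = f(0.739375) = 0.000485
  f(a) × f(c) < 0, new interval: [0.662500, 0.739375]
Iteration 5:
  c_5 = (0.662500 + 0.739375)/2 = 0.700937
  f(c_5) = f(0.700937) = -0.063300
  f(a) × f(c) ≥ 0, new interval: [0.700937, 0.739375]
Iteration 6:
  c_6 = (0.700937 + 0.739375)/2 = 0.720156
  f(c_6) = f(0.720156) = -0.031546
  f(a) × f(c) ≥ 0, new interval: [0.720156, 0.739375]
Iteration 7:
  c_7 = (0.720156 + 0.739375)/2 = 0.729766
  f(c_7) = f(0.729766) = -0.015565
  f(a) × f(c) ≥ 0, new interval: [0.729766, 0.739375]

After 7 iteration(s), the approximation is c_7 = 0.729766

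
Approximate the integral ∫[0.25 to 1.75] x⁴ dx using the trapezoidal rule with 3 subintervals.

f(x) = x⁴
a = 0.25, b = 1.75, n = 3
h = (b - a)/n = 0.500000

Trapezoidal rule: (h/2)[f(x₀) + 2f(x₁) + 2f(x₂) + ... + f(xₙ)]

x_0 = 0.2500, f(x_0) = 0.003906, coefficient = 1
x_1 = 0.7500, f(x_1) = 0.316406, coefficient = 2
x_2 = 1.2500, f(x_2) = 2.441406, coefficient = 2
x_3 = 1.7500, f(x_3) = 9.378906, coefficient = 1

I ≈ (0.500000/2) × 14.898438 = 3.724609
Exact value: 3.282422
Error: 0.442187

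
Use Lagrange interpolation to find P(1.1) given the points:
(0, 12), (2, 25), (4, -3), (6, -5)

Lagrange interpolation formula:
P(x) = Σ yᵢ × Lᵢ(x)
where Lᵢ(x) = Π_{j≠i} (x - xⱼ)/(xᵢ - xⱼ)

L_0(1.1) = (1.1 - 2)/(0 - 2) × (1.1 - 4)/(0 - 4) × (1.1 - 6)/(0 - 6) = 0.266437
L_1(1.1) = (1.1 - 0)/(2 - 0) × (1.1 - 4)/(2 - 4) × (1.1 - 6)/(2 - 6) = 0.976938
L_2(1.1) = (1.1 - 0)/(4 - 0) × (1.1 - 2)/(4 - 2) × (1.1 - 6)/(4 - 6) = -0.303187
L_3(1.1) = (1.1 - 0)/(6 - 0) × (1.1 - 2)/(6 - 2) × (1.1 - 4)/(6 - 4) = 0.059812

P(1.1) = 12×L_0(1.1) + 25×L_1(1.1) + (-3)×L_2(1.1) + (-5)×L_3(1.1)
P(1.1) = 28.231187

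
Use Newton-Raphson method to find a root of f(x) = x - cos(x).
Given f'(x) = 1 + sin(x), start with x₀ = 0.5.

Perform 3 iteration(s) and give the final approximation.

f(x) = x - cos(x)
f'(x) = 1 + sin(x)
x₀ = 0.5

Newton-Raphson formula: x_{n+1} = x_n - f(x_n)/f'(x_n)

Iteration 1:
  f(0.500000) = -0.377583
  f'(0.500000) = 1.479426
  x_1 = 0.500000 - (-0.377583)/1.479426 = 0.755222
Iteration 2:
  f(0.755222) = 0.027103
  f'(0.755222) = 1.685451
  x_2 = 0.755222 - 0.027103/1.685451 = 0.739142
Iteration 3:
  f(0.739142) = 0.000095
  f'(0.739142) = 1.673654
  x_3 = 0.739142 - 0.000095/1.673654 = 0.739085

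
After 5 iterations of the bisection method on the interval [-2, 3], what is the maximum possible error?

Bisection error bound: |error| ≤ (b-a)/2^n
|error| ≤ (3 - (-2))/2^5 = 5/2^5
|error| ≤ 0.1562500000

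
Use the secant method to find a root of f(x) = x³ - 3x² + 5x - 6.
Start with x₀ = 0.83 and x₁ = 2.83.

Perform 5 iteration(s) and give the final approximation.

f(x) = x³ - 3x² + 5x - 6
x₀ = 0.83, x₁ = 2.83

Secant formula: x_{n+1} = x_n - f(x_n)(x_n - x_{n-1})/(f(x_n) - f(x_{n-1}))

Iteration 1:
  f(0.830000) = -3.344913
  f(2.830000) = 6.788487
  x_2 = 2.830000 - 6.788487×(2.830000 - 0.830000)/(6.788487 - (-3.344913))
       = 1.490176
Iteration 2:
  f(2.830000) = 6.788487
  f(1.490176) = -1.901873
  x_3 = 1.490176 - (-1.901873)×(1.490176 - 2.830000)/(-1.901873 - 6.788487)
       = 1.783394
Iteration 3:
  f(1.490176) = -1.901873
  f(1.783394) = -0.952437
  x_4 = 1.783394 - (-0.952437)×(1.783394 - 1.490176)/(-0.952437 - (-1.901873))
       = 2.077540
Iteration 4:
  f(1.783394) = -0.952437
  f(2.077540) = 0.406202
  x_5 = 2.077540 - 0.406202×(2.077540 - 1.783394)/(0.406202 - (-0.952437))
       = 1.989597
Iteration 5:
  f(2.077540) = 0.406202
  f(1.989597) = -0.051692
  x_6 = 1.989597 - (-0.051692)×(1.989597 - 2.077540)/(-0.051692 - 0.406202)
       = 1.999525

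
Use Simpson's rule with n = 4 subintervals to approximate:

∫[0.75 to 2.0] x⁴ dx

f(x) = x⁴
a = 0.75, b = 2.0, n = 4
h = (b - a)/n = 0.312500

Simpson's rule: (h/3)[f(x₀) + 4f(x₁) + 2f(x₂) + ... + f(xₙ)]

x_0 = 0.7500, f(x_0) = 0.316406, coefficient = 1
x_1 = 1.0625, f(x_1) = 1.274429, coefficient = 4
x_2 = 1.3750, f(x_2) = 3.574463, coefficient = 2
x_3 = 1.6875, f(x_3) = 8.109146, coefficient = 4
x_4 = 2.0000, f(x_4) = 16.000000, coefficient = 1

I ≈ (0.312500/3) × 60.999634 = 6.354129
Exact value: 6.352539
Error: 0.001589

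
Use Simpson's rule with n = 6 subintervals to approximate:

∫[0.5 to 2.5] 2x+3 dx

f(x) = 2x+3
a = 0.5, b = 2.5, n = 6
h = (b - a)/n = 0.333333

Simpson's rule: (h/3)[f(x₀) + 4f(x₁) + 2f(x₂) + ... + f(xₙ)]

x_0 = 0.5000, f(x_0) = 4.000000, coefficient = 1
x_1 = 0.8333, f(x_1) = 4.666667, coefficient = 4
x_2 = 1.1667, f(x_2) = 5.333333, coefficient = 2
x_3 = 1.5000, f(x_3) = 6.000000, coefficient = 4
x_4 = 1.8333, f(x_4) = 6.666667, coefficient = 2
x_5 = 2.1667, f(x_5) = 7.333333, coefficient = 4
x_6 = 2.5000, f(x_6) = 8.000000, coefficient = 1

I ≈ (0.333333/3) × 108.000000 = 12.000000
Exact value: 12.000000
Error: 0.000000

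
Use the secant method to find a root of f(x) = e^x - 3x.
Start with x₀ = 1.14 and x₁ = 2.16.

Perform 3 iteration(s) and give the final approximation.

f(x) = e^x - 3x
x₀ = 1.14, x₁ = 2.16

Secant formula: x_{n+1} = x_n - f(x_n)(x_n - x_{n-1})/(f(x_n) - f(x_{n-1}))

Iteration 1:
  f(1.140000) = -0.293232
  f(2.160000) = 2.191138
  x_2 = 2.160000 - 2.191138×(2.160000 - 1.140000)/(2.191138 - (-0.293232))
       = 1.260391
Iteration 2:
  f(2.160000) = 2.191138
  f(1.260391) = -0.254373
  x_3 = 1.260391 - (-0.254373)×(1.260391 - 2.160000)/(-0.254373 - 2.191138)
       = 1.353965
Iteration 3:
  f(1.260391) = -0.254373
  f(1.353965) = -0.189144
  x_4 = 1.353965 - (-0.189144)×(1.353965 - 1.260391)/(-0.189144 - (-0.254373))
       = 1.625304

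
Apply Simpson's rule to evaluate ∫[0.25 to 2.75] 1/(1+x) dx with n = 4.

f(x) = 1/(1+x)
a = 0.25, b = 2.75, n = 4
h = (b - a)/n = 0.625000

Simpson's rule: (h/3)[f(x₀) + 4f(x₁) + 2f(x₂) + ... + f(xₙ)]

x_0 = 0.2500, f(x_0) = 0.800000, coefficient = 1
x_1 = 0.8750, f(x_1) = 0.533333, coefficient = 4
x_2 = 1.5000, f(x_2) = 0.400000, coefficient = 2
x_3 = 2.1250, f(x_3) = 0.320000, coefficient = 4
x_4 = 2.7500, f(x_4) = 0.266667, coefficient = 1

I ≈ (0.625000/3) × 5.280000 = 1.100000
Exact value: 1.098612
Error: 0.001388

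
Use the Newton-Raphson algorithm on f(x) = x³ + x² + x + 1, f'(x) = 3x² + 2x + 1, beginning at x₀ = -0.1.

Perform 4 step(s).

f(x) = x³ + x² + x + 1
f'(x) = 3x² + 2x + 1
x₀ = -0.1

Newton-Raphson formula: x_{n+1} = x_n - f(x_n)/f'(x_n)

Iteration 1:
  f(-0.100000) = 0.909000
  f'(-0.100000) = 0.830000
  x_1 = -0.100000 - 0.909000/0.830000 = -1.195181
Iteration 2:
  f(-1.195181) = -0.473988
  f'(-1.195181) = 2.895009
  x_2 = -1.195181 - (-0.473988)/2.895009 = -1.031455
Iteration 3:
  f(-1.031455) = -0.064920
  f'(-1.031455) = 2.128788
  x_3 = -1.031455 - (-0.064920)/2.128788 = -1.000959
Iteration 4:
  f(-1.000959) = -0.001919
  f'(-1.000959) = 2.003838
  x_4 = -1.000959 - (-0.001919)/2.003838 = -1.000001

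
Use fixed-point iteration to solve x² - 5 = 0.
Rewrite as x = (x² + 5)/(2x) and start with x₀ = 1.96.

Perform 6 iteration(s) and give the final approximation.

Equation: x² - 5 = 0
Fixed-point form: x = (x² + 5)/(2x)
x₀ = 1.96

x_1 = g(1.960000) = 2.255510
x_2 = g(2.255510) = 2.236152
x_3 = g(2.236152) = 2.236068
x_4 = g(2.236068) = 2.236068
x_5 = g(2.236068) = 2.236068
x_6 = g(2.236068) = 2.236068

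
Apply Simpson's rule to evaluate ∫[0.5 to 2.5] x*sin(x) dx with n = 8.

f(x) = x*sin(x)
a = 0.5, b = 2.5, n = 8
h = (b - a)/n = 0.250000

Simpson's rule: (h/3)[f(x₀) + 4f(x₁) + 2f(x₂) + ... + f(xₙ)]

x_0 = 0.5000, f(x_0) = 0.239713, coefficient = 1
x_1 = 0.7500, f(x_1) = 0.511229, coefficient = 4
x_2 = 1.0000, f(x_2) = 0.841471, coefficient = 2
x_3 = 1.2500, f(x_3) = 1.186231, coefficient = 4
x_4 = 1.5000, f(x_4) = 1.496242, coefficient = 2
x_5 = 1.7500, f(x_5) = 1.721975, coefficient = 4
x_6 = 2.0000, f(x_6) = 1.818595, coefficient = 2
x_7 = 2.2500, f(x_7) = 1.750665, coefficient = 4
x_8 = 2.5000, f(x_8) = 1.496180, coefficient = 1

I ≈ (0.250000/3) × 30.728910 = 2.560742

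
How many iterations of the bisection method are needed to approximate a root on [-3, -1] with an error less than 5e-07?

We need (b-a)/2^n ≤ 5e-07
(-1 - (-3))/2^n ≤ 5e-07
2/2^n ≤ 5e-07
2^n ≥ 4000000
n ≥ log₂(4000000) = 21.93
n ≥ 22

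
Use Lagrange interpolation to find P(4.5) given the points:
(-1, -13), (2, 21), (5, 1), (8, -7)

Lagrange interpolation formula:
P(x) = Σ yᵢ × Lᵢ(x)
where Lᵢ(x) = Π_{j≠i} (x - xⱼ)/(xᵢ - xⱼ)

L_0(4.5) = (4.5 - 2)/(-1 - 2) × (4.5 - 5)/(-1 - 5) × (4.5 - 8)/(-1 - 8) = -0.027006
L_1(4.5) = (4.5 - (-1))/(2 - (-1)) × (4.5 - 5)/(2 - 5) × (4.5 - 8)/(2 - 8) = 0.178241
L_2(4.5) = (4.5 - (-1))/(5 - (-1)) × (4.5 - 2)/(5 - 2) × (4.5 - 8)/(5 - 8) = 0.891204
L_3(4.5) = (4.5 - (-1))/(8 - (-1)) × (4.5 - 2)/(8 - 2) × (4.5 - 5)/(8 - 5) = -0.042438

P(4.5) = (-13)×L_0(4.5) + 21×L_1(4.5) + 1×L_2(4.5) + (-7)×L_3(4.5)
P(4.5) = 5.282407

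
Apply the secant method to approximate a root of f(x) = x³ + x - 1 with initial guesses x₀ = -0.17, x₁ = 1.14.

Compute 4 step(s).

f(x) = x³ + x - 1
x₀ = -0.17, x₁ = 1.14

Secant formula: x_{n+1} = x_n - f(x_n)(x_n - x_{n-1})/(f(x_n) - f(x_{n-1}))

Iteration 1:
  f(-0.170000) = -1.174913
  f(1.140000) = 1.621544
  x_2 = 1.140000 - 1.621544×(1.140000 - (-0.170000))/(1.621544 - (-1.174913))
       = 0.380388
Iteration 2:
  f(1.140000) = 1.621544
  f(0.380388) = -0.564572
  x_3 = 0.380388 - (-0.564572)×(0.380388 - 1.140000)/(-0.564572 - 1.621544)
       = 0.576560
Iteration 3:
  f(0.380388) = -0.564572
  f(0.576560) = -0.231778
  x_4 = 0.576560 - (-0.231778)×(0.576560 - 0.380388)/(-0.231778 - (-0.564572))
       = 0.713187
Iteration 4:
  f(0.576560) = -0.231778
  f(0.713187) = 0.075940
  x_5 = 0.713187 - 0.075940×(0.713187 - 0.576560)/(0.075940 - (-0.231778))
       = 0.679470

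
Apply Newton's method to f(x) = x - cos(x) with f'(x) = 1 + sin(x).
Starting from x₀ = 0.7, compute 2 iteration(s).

f(x) = x - cos(x)
f'(x) = 1 + sin(x)
x₀ = 0.7

Newton-Raphson formula: x_{n+1} = x_n - f(x_n)/f'(x_n)

Iteration 1:
  f(0.700000) = -0.064842
  f'(0.700000) = 1.644218
  x_1 = 0.700000 - (-0.064842)/1.644218 = 0.739436
Iteration 2:
  f(0.739436) = 0.000588
  f'(0.739436) = 1.673872
  x_2 = 0.739436 - 0.000588/1.673872 = 0.739085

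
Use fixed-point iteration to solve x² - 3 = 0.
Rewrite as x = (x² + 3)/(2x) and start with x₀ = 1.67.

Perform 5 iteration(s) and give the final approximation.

Equation: x² - 3 = 0
Fixed-point form: x = (x² + 3)/(2x)
x₀ = 1.67

x_1 = g(1.670000) = 1.733204
x_2 = g(1.733204) = 1.732051
x_3 = g(1.732051) = 1.732051
x_4 = g(1.732051) = 1.732051
x_5 = g(1.732051) = 1.732051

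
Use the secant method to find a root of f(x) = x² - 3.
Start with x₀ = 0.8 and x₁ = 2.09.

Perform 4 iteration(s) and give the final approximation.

f(x) = x² - 3
x₀ = 0.8, x₁ = 2.09

Secant formula: x_{n+1} = x_n - f(x_n)(x_n - x_{n-1})/(f(x_n) - f(x_{n-1}))

Iteration 1:
  f(0.800000) = -2.360000
  f(2.090000) = 1.368100
  x_2 = 2.090000 - 1.368100×(2.090000 - 0.800000)/(1.368100 - (-2.360000))
       = 1.616609
Iteration 2:
  f(2.090000) = 1.368100
  f(1.616609) = -0.386575
  x_3 = 1.616609 - (-0.386575)×(1.616609 - 2.090000)/(-0.386575 - 1.368100)
       = 1.720903
Iteration 3:
  f(1.616609) = -0.386575
  f(1.720903) = -0.038494
  x_4 = 1.720903 - (-0.038494)×(1.720903 - 1.616609)/(-0.038494 - (-0.386575))
       = 1.732436
Iteration 4:
  f(1.720903) = -0.038494
  f(1.732436) = 0.001336
  x_5 = 1.732436 - 0.001336×(1.732436 - 1.720903)/(0.001336 - (-0.038494))
       = 1.732050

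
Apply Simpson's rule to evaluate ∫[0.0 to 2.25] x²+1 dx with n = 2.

f(x) = x²+1
a = 0.0, b = 2.25, n = 2
h = (b - a)/n = 1.125000

Simpson's rule: (h/3)[f(x₀) + 4f(x₁) + 2f(x₂) + ... + f(xₙ)]

x_0 = 0.0000, f(x_0) = 1.000000, coefficient = 1
x_1 = 1.1250, f(x_1) = 2.265625, coefficient = 4
x_2 = 2.2500, f(x_2) = 6.062500, coefficient = 1

I ≈ (1.125000/3) × 16.125000 = 6.046875
Exact value: 6.046875
Error: 0.000000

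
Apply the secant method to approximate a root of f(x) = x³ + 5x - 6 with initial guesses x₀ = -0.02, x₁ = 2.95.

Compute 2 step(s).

f(x) = x³ + 5x - 6
x₀ = -0.02, x₁ = 2.95

Secant formula: x_{n+1} = x_n - f(x_n)(x_n - x_{n-1})/(f(x_n) - f(x_{n-1}))

Iteration 1:
  f(-0.020000) = -6.100008
  f(2.950000) = 34.422375
  x_2 = 2.950000 - 34.422375×(2.950000 - (-0.020000))/(34.422375 - (-6.100008))
       = 0.427087
Iteration 2:
  f(2.950000) = 34.422375
  f(0.427087) = -3.786664
  x_3 = 0.427087 - (-3.786664)×(0.427087 - 2.950000)/(-3.786664 - 34.422375)
       = 0.677117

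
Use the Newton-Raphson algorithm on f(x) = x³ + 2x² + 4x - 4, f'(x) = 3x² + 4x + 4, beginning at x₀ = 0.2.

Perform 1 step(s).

f(x) = x³ + 2x² + 4x - 4
f'(x) = 3x² + 4x + 4
x₀ = 0.2

Newton-Raphson formula: x_{n+1} = x_n - f(x_n)/f'(x_n)

Iteration 1:
  f(0.200000) = -3.112000
  f'(0.200000) = 4.920000
  x_1 = 0.200000 - (-3.112000)/4.920000 = 0.832520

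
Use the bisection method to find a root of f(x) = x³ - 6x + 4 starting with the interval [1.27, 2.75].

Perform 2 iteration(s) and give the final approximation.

f(x) = x³ - 6x + 4
Initial interval: [1.27, 2.75]

Iteration 1:
  c_1 = (1.270000 + 2.750000)/2 = 2.010000
  f(c_1) = f(2.010000) = 0.060601
  f(a) × f(c) < 0, new interval: [1.270000, 2.010000]
Iteration 2:
  c_2 = (1.270000 + 2.010000)/2 = 1.640000
  f(c_2) = f(1.640000) = -1.429056
  f(a) × f(c) ≥ 0, new interval: [1.640000, 2.010000]

After 2 iteration(s), the approximation is c_2 = 1.640000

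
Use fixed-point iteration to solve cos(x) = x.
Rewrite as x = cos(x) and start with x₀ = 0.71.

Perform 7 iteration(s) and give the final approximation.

Equation: cos(x) = x
Fixed-point form: x = cos(x)
x₀ = 0.71

x_1 = g(0.710000) = 0.758362
x_2 = g(0.758362) = 0.725964
x_3 = g(0.725964) = 0.747860
x_4 = g(0.747860) = 0.733146
x_5 = g(0.733146) = 0.743073
x_6 = g(0.743073) = 0.736393
x_7 = g(0.736393) = 0.740896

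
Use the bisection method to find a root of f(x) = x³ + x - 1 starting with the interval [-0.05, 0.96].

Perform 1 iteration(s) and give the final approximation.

f(x) = x³ + x - 1
Initial interval: [-0.05, 0.96]

Iteration 1:
  c_1 = (-0.050000 + 0.960000)/2 = 0.455000
  f(c_1) = f(0.455000) = -0.450804
  f(a) × f(c) ≥ 0, new interval: [0.455000, 0.960000]

After 1 iteration(s), the approximation is c_1 = 0.455000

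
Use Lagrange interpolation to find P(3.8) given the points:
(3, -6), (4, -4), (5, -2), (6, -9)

Lagrange interpolation formula:
P(x) = Σ yᵢ × Lᵢ(x)
where Lᵢ(x) = Π_{j≠i} (x - xⱼ)/(xᵢ - xⱼ)

L_0(3.8) = (3.8 - 4)/(3 - 4) × (3.8 - 5)/(3 - 5) × (3.8 - 6)/(3 - 6) = 0.088000
L_1(3.8) = (3.8 - 3)/(4 - 3) × (3.8 - 5)/(4 - 5) × (3.8 - 6)/(4 - 6) = 1.056000
L_2(3.8) = (3.8 - 3)/(5 - 3) × (3.8 - 4)/(5 - 4) × (3.8 - 6)/(5 - 6) = -0.176000
L_3(3.8) = (3.8 - 3)/(6 - 3) × (3.8 - 4)/(6 - 4) × (3.8 - 5)/(6 - 5) = 0.032000

P(3.8) = (-6)×L_0(3.8) + (-4)×L_1(3.8) + (-2)×L_2(3.8) + (-9)×L_3(3.8)
P(3.8) = -4.688000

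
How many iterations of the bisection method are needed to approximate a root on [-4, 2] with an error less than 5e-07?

We need (b-a)/2^n ≤ 5e-07
(2 - (-4))/2^n ≤ 5e-07
6/2^n ≤ 5e-07
2^n ≥ 12000000
n ≥ log₂(12000000) = 23.52
n ≥ 24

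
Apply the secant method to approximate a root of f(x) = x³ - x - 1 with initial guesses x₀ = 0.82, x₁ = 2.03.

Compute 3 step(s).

f(x) = x³ - x - 1
x₀ = 0.82, x₁ = 2.03

Secant formula: x_{n+1} = x_n - f(x_n)(x_n - x_{n-1})/(f(x_n) - f(x_{n-1}))

Iteration 1:
  f(0.820000) = -1.268632
  f(2.030000) = 5.335427
  x_2 = 2.030000 - 5.335427×(2.030000 - 0.820000)/(5.335427 - (-1.268632))
       = 1.052440
Iteration 2:
  f(2.030000) = 5.335427
  f(1.052440) = -0.886727
  x_3 = 1.052440 - (-0.886727)×(1.052440 - 2.030000)/(-0.886727 - 5.335427)
       = 1.191753
Iteration 3:
  f(1.052440) = -0.886727
  f(1.191753) = -0.499136
  x_4 = 1.191753 - (-0.499136)×(1.191753 - 1.052440)/(-0.499136 - (-0.886727))
       = 1.371159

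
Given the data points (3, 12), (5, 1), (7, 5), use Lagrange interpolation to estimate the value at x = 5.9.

Lagrange interpolation formula:
P(x) = Σ yᵢ × Lᵢ(x)
where Lᵢ(x) = Π_{j≠i} (x - xⱼ)/(xᵢ - xⱼ)

L_0(5.9) = (5.9 - 5)/(3 - 5) × (5.9 - 7)/(3 - 7) = -0.123750
L_1(5.9) = (5.9 - 3)/(5 - 3) × (5.9 - 7)/(5 - 7) = 0.797500
L_2(5.9) = (5.9 - 3)/(7 - 3) × (5.9 - 5)/(7 - 5) = 0.326250

P(5.9) = 12×L_0(5.9) + 1×L_1(5.9) + 5×L_2(5.9)
P(5.9) = 0.943750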